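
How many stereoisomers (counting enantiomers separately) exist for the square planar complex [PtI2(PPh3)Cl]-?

There are 2 geometric isomers: I cis; I trans.
Each arrangement has an internal mirror plane or centre of symmetry, so none is chiral.

2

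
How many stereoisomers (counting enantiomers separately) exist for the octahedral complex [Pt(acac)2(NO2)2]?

3

The six octahedral sites form three mutually perpendicular trans pairs.
Each acac is bidentate and must span two cis positions.
Working through the distinct placements yields 2 geometric isomers: NO2 trans; NO2 cis (chiral).
One of these lacks any improper symmetry element and so occurs as an enantiomeric pair, giving 2 + 1 = 3 stereoisomers in total.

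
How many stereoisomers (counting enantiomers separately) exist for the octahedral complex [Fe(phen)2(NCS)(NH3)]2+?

In an octahedral complex each vertex has one trans partner and four cis neighbours.
Each phen is bidentate and must span two cis positions.
The distinct arrangements are (2 in all): NCS and NH3 mutually trans; NCS and NH3 mutually cis (chiral).
One of these lacks any improper symmetry element and so occurs as an enantiomeric pair, giving 2 + 1 = 3 stereoisomers in total.

3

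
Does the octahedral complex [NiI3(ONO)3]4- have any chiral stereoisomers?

no

An octahedron has six vertices in three trans pairs; every non-trans pair is cis.
There are 2 geometric isomers: I mer; I fac.
Each arrangement has an internal mirror plane or centre of symmetry, so none is chiral.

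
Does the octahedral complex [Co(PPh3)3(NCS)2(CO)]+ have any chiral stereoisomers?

Systematic placement gives 3 geometric isomers: PPh3 mer, NCS cis; PPh3 mer, NCS trans; PPh3 fac, NCS cis.
Each arrangement has an internal mirror plane or centre of symmetry, so none is chiral.

no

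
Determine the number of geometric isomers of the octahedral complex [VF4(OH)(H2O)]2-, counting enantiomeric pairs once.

2

In an octahedral complex each vertex has one trans partner and four cis neighbours.
The distinct arrangements are (2 in all): OH and H2O mutually trans; OH and H2O mutually cis.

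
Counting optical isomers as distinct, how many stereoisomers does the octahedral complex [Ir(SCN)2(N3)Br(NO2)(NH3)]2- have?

In an octahedral complex each vertex has one trans partner and four cis neighbours.
Exhaustive case analysis gives 9 geometric isomers.
Of these, 6 lack any improper symmetry element and so occur as enantiomeric pairs, giving 9 + 6 = 15 stereoisomers in total.

15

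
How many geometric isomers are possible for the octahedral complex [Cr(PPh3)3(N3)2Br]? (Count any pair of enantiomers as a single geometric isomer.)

3

Systematic placement gives 3 geometric isomers: PPh3 mer, N3 cis; PPh3 mer, N3 trans; PPh3 fac, N3 cis.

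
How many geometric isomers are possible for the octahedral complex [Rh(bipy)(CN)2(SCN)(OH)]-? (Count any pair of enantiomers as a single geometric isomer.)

4

In an octahedral complex each vertex has one trans partner and four cis neighbours.
Each bipy is bidentate and must span two cis positions.
Working through the distinct placements yields 4 geometric isomers: CN trans; CN cis (3 arrangements, 2 chiral).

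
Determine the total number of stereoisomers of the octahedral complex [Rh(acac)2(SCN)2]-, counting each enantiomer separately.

3

Each acac is bidentate and must span two cis positions.
Systematic placement gives 2 geometric isomers: SCN trans; SCN cis (chiral).
One of these lacks any improper symmetry element and so occurs as an enantiomeric pair, giving 2 + 1 = 3 stereoisomers in total.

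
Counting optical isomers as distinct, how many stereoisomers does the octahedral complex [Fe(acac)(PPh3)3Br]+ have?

2

The six octahedral sites form three mutually perpendicular trans pairs.
Each acac is bidentate and must span two cis positions.
Working through the distinct placements yields 2 geometric isomers: PPh3 fac; PPh3 mer.
Each arrangement has an internal mirror plane or centre of symmetry, so none is chiral.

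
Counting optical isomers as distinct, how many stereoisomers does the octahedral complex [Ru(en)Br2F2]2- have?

4

In an octahedral complex each vertex has one trans partner and four cis neighbours.
Each en is bidentate and must span two cis positions.
There are 3 geometric isomers: Br trans, F cis; Br cis, F cis (chiral); Br cis, F trans.
One of these lacks any improper symmetry element and so occurs as an enantiomeric pair, giving 3 + 1 = 4 stereoisomers in total.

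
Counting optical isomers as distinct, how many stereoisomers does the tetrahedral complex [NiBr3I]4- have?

1

In a tetrahedral complex all four positions are equivalent and every pair of ligands is adjacent — there is no cis/trans distinction.
Only one geometric arrangement is possible.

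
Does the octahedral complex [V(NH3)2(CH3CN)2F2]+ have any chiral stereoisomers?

yes

There are 5 geometric isomers: NH3 trans, CH3CN trans, F trans; NH3 cis, CH3CN trans, F cis; NH3 trans, CH3CN cis, F cis; NH3 cis, CH3CN cis, F cis (chiral); NH3 cis, CH3CN cis, F trans.
One of these lacks any improper symmetry element and so occurs as an enantiomeric pair, giving 5 + 1 = 6 stereoisomers in total.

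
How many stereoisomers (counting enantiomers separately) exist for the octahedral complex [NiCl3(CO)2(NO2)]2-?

3

In an octahedral complex each vertex has one trans partner and four cis neighbours.
The distinct arrangements are (3 in all): Cl mer, CO trans; Cl fac, CO cis; Cl mer, CO cis.
Each arrangement has an internal mirror plane or centre of symmetry, so none is chiral.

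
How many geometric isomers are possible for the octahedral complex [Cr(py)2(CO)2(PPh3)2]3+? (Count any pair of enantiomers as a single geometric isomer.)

There are 5 geometric isomers: py trans, CO trans, PPh3 trans; py cis, CO trans, PPh3 cis; py trans, CO cis, PPh3 cis; py cis, CO cis, PPh3 cis (chiral); py cis, CO cis, PPh3 trans.

5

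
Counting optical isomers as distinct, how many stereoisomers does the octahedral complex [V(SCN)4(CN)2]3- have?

The six octahedral sites form three mutually perpendicular trans pairs.
The distinct arrangements are (2 in all): CN trans; CN cis.
Each arrangement has an internal mirror plane or centre of symmetry, so none is chiral.

2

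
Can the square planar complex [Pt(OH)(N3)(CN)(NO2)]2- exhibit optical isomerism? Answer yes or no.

In a square planar complex each vertex has one trans partner and two cis neighbours.
The distinct arrangements are (3 in all): (CN/NO2 trans, N3/OH trans); (CN/OH trans, N3/NO2 trans); (CN/N3 trans, NO2/OH trans).
Each arrangement has an internal mirror plane or centre of symmetry, so none is chiral.

no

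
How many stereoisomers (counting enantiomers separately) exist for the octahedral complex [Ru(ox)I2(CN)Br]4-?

An octahedron has six vertices in three trans pairs; every non-trans pair is cis.
Each ox is bidentate and must span two cis positions.
Systematic placement gives 4 geometric isomers: I cis (3 arrangements, 2 chiral); I trans.
Of these, 2 lack any improper symmetry element and so occur as enantiomeric pairs, giving 4 + 2 = 6 stereoisomers in total.

6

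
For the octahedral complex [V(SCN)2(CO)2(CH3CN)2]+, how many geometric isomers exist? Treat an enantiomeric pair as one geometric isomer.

5

The distinct arrangements are (5 in all): SCN trans, CO trans, CH3CN trans; SCN cis, CO cis, CH3CN trans; SCN trans, CO cis, CH3CN cis; SCN cis, CO cis, CH3CN cis (chiral); SCN cis, CO trans, CH3CN cis.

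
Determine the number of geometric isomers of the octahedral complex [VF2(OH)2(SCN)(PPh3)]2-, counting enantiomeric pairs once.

6

An octahedron has six vertices in three trans pairs; every non-trans pair is cis.
Systematic placement gives 6 geometric isomers: F trans, OH trans; F trans, OH cis; F cis, OH cis (3 arrangements, 2 chiral); F cis, OH trans.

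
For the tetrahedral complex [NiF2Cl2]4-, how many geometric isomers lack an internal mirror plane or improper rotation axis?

In a tetrahedral complex all four positions are equivalent and every pair of ligands is adjacent — there is no cis/trans distinction.
Only one geometric arrangement is possible.

0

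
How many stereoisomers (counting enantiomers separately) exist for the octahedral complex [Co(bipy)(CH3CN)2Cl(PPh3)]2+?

In an octahedral complex each vertex has one trans partner and four cis neighbours.
Each bipy is bidentate and must span two cis positions.
There are 4 geometric isomers: CH3CN trans; CH3CN cis (3 arrangements, 2 chiral).
Of these, 2 lack any improper symmetry element and so occur as enantiomeric pairs, giving 4 + 2 = 6 stereoisomers in total.

6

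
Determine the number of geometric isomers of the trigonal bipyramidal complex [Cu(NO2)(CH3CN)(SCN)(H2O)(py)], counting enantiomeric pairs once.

10

A trigonal bipyramid has two axial and three equatorial sites, which are chemically inequivalent.
Placing the ligands in turn and identifying arrangements related by rotation or reflection leaves 10 distinct geometric isomers.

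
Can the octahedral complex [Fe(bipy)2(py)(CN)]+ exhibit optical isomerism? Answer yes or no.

In an octahedral complex each vertex has one trans partner and four cis neighbours.
Each bipy is bidentate and must span two cis positions.
Working through the distinct placements yields 2 geometric isomers: py and CN mutually cis (chiral); py and CN mutually trans.
One of these lacks any improper symmetry element and so occurs as an enantiomeric pair, giving 2 + 1 = 3 stereoisomers in total.

yes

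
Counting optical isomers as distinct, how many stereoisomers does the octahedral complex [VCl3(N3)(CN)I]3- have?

5

The six octahedral sites form three mutually perpendicular trans pairs.
Systematic placement gives 4 geometric isomers: Cl mer (3 arrangements); Cl fac (chiral).
One of these lacks any improper symmetry element and so occurs as an enantiomeric pair, giving 4 + 1 = 5 stereoisomers in total.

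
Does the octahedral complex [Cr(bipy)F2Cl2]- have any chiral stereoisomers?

yes

An octahedron has six vertices in three trans pairs; every non-trans pair is cis.
Each bipy is bidentate and must span two cis positions.
Working through the distinct placements yields 3 geometric isomers: F cis, Cl trans; F cis, Cl cis (chiral); F trans, Cl cis.
One of these lacks any improper symmetry element and so occurs as an enantiomeric pair, giving 3 + 1 = 4 stereoisomers in total.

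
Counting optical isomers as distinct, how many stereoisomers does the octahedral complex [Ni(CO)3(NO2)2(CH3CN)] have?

3

The six octahedral sites form three mutually perpendicular trans pairs.
Systematic placement gives 3 geometric isomers: CO mer, NO2 trans; CO fac, NO2 cis; CO mer, NO2 cis.
Each arrangement has an internal mirror plane or centre of symmetry, so none is chiral.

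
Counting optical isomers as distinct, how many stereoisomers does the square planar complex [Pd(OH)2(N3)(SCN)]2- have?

2

In a square planar complex each vertex has one trans partner and two cis neighbours.
The distinct arrangements are (2 in all): OH cis; OH trans.
Each arrangement has an internal mirror plane or centre of symmetry, so none is chiral.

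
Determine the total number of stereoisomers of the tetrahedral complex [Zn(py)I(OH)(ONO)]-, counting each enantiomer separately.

2

In a tetrahedral complex all four positions are equivalent and every pair of ligands is adjacent — there is no cis/trans distinction.
Only one geometric arrangement is possible; it has no improper symmetry element, so it exists as a pair of enantiomers (2 stereoisomers).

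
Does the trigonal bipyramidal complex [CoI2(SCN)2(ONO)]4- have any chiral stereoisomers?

Exhaustive case analysis gives 5 geometric isomers.
One of these lacks any improper symmetry element and so occurs as an enantiomeric pair, giving 5 + 1 = 6 stereoisomers in total.

yes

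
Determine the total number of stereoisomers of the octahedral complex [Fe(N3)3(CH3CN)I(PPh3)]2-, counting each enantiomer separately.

The six octahedral sites form three mutually perpendicular trans pairs.
The distinct arrangements are (4 in all): N3 mer (3 arrangements); N3 fac (chiral).
One of these lacks any improper symmetry element and so occurs as an enantiomeric pair, giving 4 + 1 = 5 stereoisomers in total.

5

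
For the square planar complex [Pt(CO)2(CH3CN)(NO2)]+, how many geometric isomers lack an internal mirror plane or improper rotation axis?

A square has two trans pairs of vertices; adjacent vertices are cis.
Working through the distinct placements yields 2 geometric isomers: CO cis; CO trans.
Each arrangement has an internal mirror plane or centre of symmetry, so none is chiral.

0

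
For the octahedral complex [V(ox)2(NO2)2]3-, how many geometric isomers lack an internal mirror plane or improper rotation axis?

1

An octahedron has six vertices in three trans pairs; every non-trans pair is cis.
Each ox is bidentate and must span two cis positions.
Systematic placement gives 2 geometric isomers: NO2 trans; NO2 cis (chiral).
One of these lacks any improper symmetry element and so occurs as an enantiomeric pair, giving 2 + 1 = 3 stereoisomers in total.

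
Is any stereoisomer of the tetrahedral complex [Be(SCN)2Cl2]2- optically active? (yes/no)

no

All four vertices of a tetrahedron are equivalent and mutually adjacent, so cis/trans isomerism cannot arise.
Only one geometric arrangement is possible.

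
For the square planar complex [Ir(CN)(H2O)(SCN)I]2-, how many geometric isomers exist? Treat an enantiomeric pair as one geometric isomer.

In a square planar complex each vertex has one trans partner and two cis neighbours.
The distinct arrangements are (3 in all): (CN/I trans, H2O/SCN trans); (CN/SCN trans, H2O/I trans); (CN/H2O trans, I/SCN trans).

3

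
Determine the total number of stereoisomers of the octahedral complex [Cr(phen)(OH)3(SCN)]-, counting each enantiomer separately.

In an octahedral complex each vertex has one trans partner and four cis neighbours.
Each phen is bidentate and must span two cis positions.
Working through the distinct placements yields 2 geometric isomers: OH mer; OH fac.
Each arrangement has an internal mirror plane or centre of symmetry, so none is chiral.

2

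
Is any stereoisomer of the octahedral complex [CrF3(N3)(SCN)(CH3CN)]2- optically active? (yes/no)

Working through the distinct placements yields 4 geometric isomers: F mer (3 arrangements); F fac (chiral).
One of these lacks any improper symmetry element and so occurs as an enantiomeric pair, giving 4 + 1 = 5 stereoisomers in total.

yes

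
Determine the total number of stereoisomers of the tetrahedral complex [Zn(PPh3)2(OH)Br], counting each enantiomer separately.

All four vertices of a tetrahedron are equivalent and mutually adjacent, so cis/trans isomerism cannot arise.
Only one geometric arrangement is possible.

1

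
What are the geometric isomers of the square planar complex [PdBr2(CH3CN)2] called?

The distinct arrangements are (2 in all): Br cis; Br trans.

cis and trans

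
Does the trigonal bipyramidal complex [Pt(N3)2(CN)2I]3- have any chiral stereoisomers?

yes

A trigonal bipyramid has two axial and three equatorial sites, which are chemically inequivalent.
Placing the ligands in turn and identifying arrangements related by rotation or reflection leaves 5 distinct geometric isomers.
One of these lacks any improper symmetry element and so occurs as an enantiomeric pair, giving 5 + 1 = 6 stereoisomers in total.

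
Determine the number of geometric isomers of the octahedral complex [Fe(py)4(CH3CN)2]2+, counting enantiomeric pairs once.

2

Working through the distinct placements yields 2 geometric isomers: CH3CN trans; CH3CN cis.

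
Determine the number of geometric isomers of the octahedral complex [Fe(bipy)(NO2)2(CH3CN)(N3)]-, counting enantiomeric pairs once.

Each bipy is bidentate and must span two cis positions.
Systematic placement gives 4 geometric isomers: NO2 cis (3 arrangements, 2 chiral); NO2 trans.

4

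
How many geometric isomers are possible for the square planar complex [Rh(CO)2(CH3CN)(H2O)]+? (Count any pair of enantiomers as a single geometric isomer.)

2

In a square planar complex each vertex has one trans partner and two cis neighbours.
The distinct arrangements are (2 in all): CO cis; CO trans.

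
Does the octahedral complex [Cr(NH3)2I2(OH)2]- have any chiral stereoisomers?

yes

In an octahedral complex each vertex has one trans partner and four cis neighbours.
There are 5 geometric isomers: NH3 trans, I trans, OH trans; NH3 cis, I trans, OH cis; NH3 cis, I cis, OH trans; NH3 cis, I cis, OH cis (chiral); NH3 trans, I cis, OH cis.
One of these lacks any improper symmetry element and so occurs as an enantiomeric pair, giving 5 + 1 = 6 stereoisomers in total.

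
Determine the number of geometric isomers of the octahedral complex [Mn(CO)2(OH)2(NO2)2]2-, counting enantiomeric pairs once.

5

An octahedron has six vertices in three trans pairs; every non-trans pair is cis.
Working through the distinct placements yields 5 geometric isomers: CO trans, OH trans, NO2 trans; CO trans, OH cis, NO2 cis; CO cis, OH trans, NO2 cis; CO cis, OH cis, NO2 cis (chiral); CO cis, OH cis, NO2 trans.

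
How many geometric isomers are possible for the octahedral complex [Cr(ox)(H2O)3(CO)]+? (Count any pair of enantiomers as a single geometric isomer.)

Each ox is bidentate and must span two cis positions.
The distinct arrangements are (2 in all): H2O fac; H2O mer.

2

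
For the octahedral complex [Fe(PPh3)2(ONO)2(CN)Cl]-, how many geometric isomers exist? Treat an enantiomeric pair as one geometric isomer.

6

The six octahedral sites form three mutually perpendicular trans pairs.
Systematic placement gives 6 geometric isomers: PPh3 trans, ONO trans; PPh3 cis, ONO cis (3 arrangements, 2 chiral); PPh3 trans, ONO cis; PPh3 cis, ONO trans.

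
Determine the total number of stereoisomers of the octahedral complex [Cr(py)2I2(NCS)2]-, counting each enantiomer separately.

The distinct arrangements are (5 in all): py trans, I trans, NCS trans; py cis, I trans, NCS cis; py trans, I cis, NCS cis; py cis, I cis, NCS cis (chiral); py cis, I cis, NCS trans.
One of these lacks any improper symmetry element and so occurs as an enantiomeric pair, giving 5 + 1 = 6 stereoisomers in total.

6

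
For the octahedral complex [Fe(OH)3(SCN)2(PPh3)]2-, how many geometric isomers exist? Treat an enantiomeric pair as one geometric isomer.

3

In an octahedral complex each vertex has one trans partner and four cis neighbours.
The distinct arrangements are (3 in all): OH mer, SCN trans; OH mer, SCN cis; OH fac, SCN cis.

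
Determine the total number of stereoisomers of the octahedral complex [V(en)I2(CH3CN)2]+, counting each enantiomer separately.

4

In an octahedral complex each vertex has one trans partner and four cis neighbours.
Each en is bidentate and must span two cis positions.
The distinct arrangements are (3 in all): I cis, CH3CN trans; I cis, CH3CN cis (chiral); I trans, CH3CN cis.
One of these lacks any improper symmetry element and so occurs as an enantiomeric pair, giving 3 + 1 = 4 stereoisomers in total.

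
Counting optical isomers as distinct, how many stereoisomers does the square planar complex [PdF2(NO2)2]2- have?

2

In a square planar complex each vertex has one trans partner and two cis neighbours.
Systematic placement gives 2 geometric isomers: F cis; F trans.
Each arrangement has an internal mirror plane or centre of symmetry, so none is chiral.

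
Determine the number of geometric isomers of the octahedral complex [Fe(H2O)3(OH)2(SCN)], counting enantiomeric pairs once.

3

In an octahedral complex each vertex has one trans partner and four cis neighbours.
The distinct arrangements are (3 in all): H2O mer, OH cis; H2O mer, OH trans; H2O fac, OH cis.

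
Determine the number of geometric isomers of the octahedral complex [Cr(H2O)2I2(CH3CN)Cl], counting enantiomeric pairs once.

The six octahedral sites form three mutually perpendicular trans pairs.
Systematic placement gives 6 geometric isomers: H2O trans, I trans; H2O cis, I cis (3 arrangements, 2 chiral); H2O cis, I trans; H2O trans, I cis.

6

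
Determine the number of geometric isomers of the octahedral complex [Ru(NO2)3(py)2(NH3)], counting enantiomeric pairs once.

3

The six octahedral sites form three mutually perpendicular trans pairs.
Systematic placement gives 3 geometric isomers: NO2 mer, py trans; NO2 fac, py cis; NO2 mer, py cis.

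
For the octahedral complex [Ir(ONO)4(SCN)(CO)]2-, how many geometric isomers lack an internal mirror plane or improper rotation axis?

0

The distinct arrangements are (2 in all): SCN and CO mutually cis; SCN and CO mutually trans.
Each arrangement has an internal mirror plane or centre of symmetry, so none is chiral.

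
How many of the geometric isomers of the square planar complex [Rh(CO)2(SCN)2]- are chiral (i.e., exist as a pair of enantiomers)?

In a square planar complex each vertex has one trans partner and two cis neighbours.
Systematic placement gives 2 geometric isomers: CO cis; CO trans.
Each arrangement has an internal mirror plane or centre of symmetry, so none is chiral.

0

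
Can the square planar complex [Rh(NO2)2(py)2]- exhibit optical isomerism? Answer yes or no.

no

A square has two trans pairs of vertices; adjacent vertices are cis.
There are 2 geometric isomers: NO2 cis; NO2 trans.
Each arrangement has an internal mirror plane or centre of symmetry, so none is chiral.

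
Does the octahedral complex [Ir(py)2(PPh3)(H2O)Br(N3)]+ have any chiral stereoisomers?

The six octahedral sites form three mutually perpendicular trans pairs.
Systematic enumeration (placing each ligand type in turn and discarding arrangements equivalent by rotation or reflection) gives 9 geometric isomers.
Of these, 6 lack any improper symmetry element and so occur as enantiomeric pairs, giving 9 + 6 = 15 stereoisomers in total.

yes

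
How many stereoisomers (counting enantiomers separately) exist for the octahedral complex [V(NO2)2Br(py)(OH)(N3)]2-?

15

Exhaustive case analysis gives 9 geometric isomers.
Of these, 6 lack any improper symmetry element and so occur as enantiomeric pairs, giving 9 + 6 = 15 stereoisomers in total.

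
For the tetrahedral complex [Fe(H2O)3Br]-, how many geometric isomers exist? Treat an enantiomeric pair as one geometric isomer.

1

All four vertices of a tetrahedron are equivalent and mutually adjacent, so cis/trans isomerism cannot arise.
Only one geometric arrangement is possible.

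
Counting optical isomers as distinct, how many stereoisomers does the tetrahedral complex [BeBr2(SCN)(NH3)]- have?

In a tetrahedral complex all four positions are equivalent and every pair of ligands is adjacent — there is no cis/trans distinction.
Only one geometric arrangement is possible.

1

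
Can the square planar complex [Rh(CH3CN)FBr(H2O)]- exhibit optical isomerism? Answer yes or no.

The distinct arrangements are (3 in all): (Br/F trans, CH3CN/H2O trans); (Br/H2O trans, CH3CN/F trans); (Br/CH3CN trans, F/H2O trans).
Each arrangement has an internal mirror plane or centre of symmetry, so none is chiral.

no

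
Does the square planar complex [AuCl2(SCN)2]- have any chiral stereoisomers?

A square has two trans pairs of vertices; adjacent vertices are cis.
Working through the distinct placements yields 2 geometric isomers: Cl cis; Cl trans.
Each arrangement has an internal mirror plane or centre of symmetry, so none is chiral.

no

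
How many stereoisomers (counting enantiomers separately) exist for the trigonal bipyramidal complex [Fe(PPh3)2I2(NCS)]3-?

Systematic enumeration (placing each ligand type in turn and discarding arrangements equivalent by rotation or reflection) gives 5 geometric isomers.
One of these lacks any improper symmetry element and so occurs as an enantiomeric pair, giving 5 + 1 = 6 stereoisomers in total.

6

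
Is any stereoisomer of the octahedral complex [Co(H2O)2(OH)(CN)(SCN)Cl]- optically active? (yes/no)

In an octahedral complex each vertex has one trans partner and four cis neighbours.
Exhaustive case analysis gives 9 geometric isomers.
Of these, 6 lack any improper symmetry element and so occur as enantiomeric pairs, giving 9 + 6 = 15 stereoisomers in total.

yes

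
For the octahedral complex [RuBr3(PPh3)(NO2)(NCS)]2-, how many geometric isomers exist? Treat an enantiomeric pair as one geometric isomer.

4

An octahedron has six vertices in three trans pairs; every non-trans pair is cis.
There are 4 geometric isomers: Br mer (3 arrangements); Br fac (chiral).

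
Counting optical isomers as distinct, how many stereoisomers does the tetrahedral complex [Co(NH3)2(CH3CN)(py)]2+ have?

All four vertices of a tetrahedron are equivalent and mutually adjacent, so cis/trans isomerism cannot arise.
Only one geometric arrangement is possible.

1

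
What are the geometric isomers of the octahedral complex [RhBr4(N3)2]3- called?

cis and trans

An octahedron has six vertices in three trans pairs; every non-trans pair is cis.
There are 2 geometric isomers: N3 trans; N3 cis.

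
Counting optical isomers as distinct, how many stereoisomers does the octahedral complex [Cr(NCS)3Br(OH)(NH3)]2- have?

There are 4 geometric isomers: NCS mer (3 arrangements); NCS fac (chiral).
One of these lacks any improper symmetry element and so occurs as an enantiomeric pair, giving 4 + 1 = 5 stereoisomers in total.

5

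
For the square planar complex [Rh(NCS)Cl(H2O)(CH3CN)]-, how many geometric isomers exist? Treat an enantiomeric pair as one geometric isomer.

3

In a square planar complex each vertex has one trans partner and two cis neighbours.
The distinct arrangements are (3 in all): (CH3CN/H2O trans, Cl/NCS trans); (CH3CN/NCS trans, Cl/H2O trans); (CH3CN/Cl trans, H2O/NCS trans).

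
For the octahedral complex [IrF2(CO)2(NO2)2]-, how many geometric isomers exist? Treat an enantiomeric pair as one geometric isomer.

An octahedron has six vertices in three trans pairs; every non-trans pair is cis.
There are 5 geometric isomers: F trans, CO trans, NO2 trans; F cis, CO trans, NO2 cis; F cis, CO cis, NO2 trans; F cis, CO cis, NO2 cis (chiral); F trans, CO cis, NO2 cis.

5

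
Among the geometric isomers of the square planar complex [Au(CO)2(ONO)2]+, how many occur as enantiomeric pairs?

0

In a square planar complex each vertex has one trans partner and two cis neighbours.
Systematic placement gives 2 geometric isomers: CO cis; CO trans.
Each arrangement has an internal mirror plane or centre of symmetry, so none is chiral.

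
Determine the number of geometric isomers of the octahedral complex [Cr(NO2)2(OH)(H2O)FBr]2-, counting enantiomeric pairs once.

9

An octahedron has six vertices in three trans pairs; every non-trans pair is cis.
Exhaustive case analysis gives 9 geometric isomers.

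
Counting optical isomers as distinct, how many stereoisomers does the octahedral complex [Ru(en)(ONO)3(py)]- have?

2

The six octahedral sites form three mutually perpendicular trans pairs.
Each en is bidentate and must span two cis positions.
The distinct arrangements are (2 in all): ONO mer; ONO fac.
Each arrangement has an internal mirror plane or centre of symmetry, so none is chiral.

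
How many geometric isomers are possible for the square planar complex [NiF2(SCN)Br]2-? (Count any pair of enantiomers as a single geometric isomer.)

2

A square has two trans pairs of vertices; adjacent vertices are cis.
Systematic placement gives 2 geometric isomers: F cis; F trans.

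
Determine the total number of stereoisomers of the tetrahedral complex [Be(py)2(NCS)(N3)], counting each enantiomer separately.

1

All four vertices of a tetrahedron are equivalent and mutually adjacent, so cis/trans isomerism cannot arise.
Only one geometric arrangement is possible.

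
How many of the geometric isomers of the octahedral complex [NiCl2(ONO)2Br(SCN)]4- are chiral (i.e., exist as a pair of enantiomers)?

2

The distinct arrangements are (6 in all): Cl cis, ONO cis (3 arrangements, 2 chiral); Cl cis, ONO trans; Cl trans, ONO cis; Cl trans, ONO trans.
Of these, 2 lack any improper symmetry element and so occur as enantiomeric pairs, giving 6 + 2 = 8 stereoisomers in total.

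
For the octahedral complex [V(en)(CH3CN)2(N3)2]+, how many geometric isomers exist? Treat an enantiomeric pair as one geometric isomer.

In an octahedral complex each vertex has one trans partner and four cis neighbours.
Each en is bidentate and must span two cis positions.
There are 3 geometric isomers: CH3CN trans, N3 cis; CH3CN cis, N3 cis (chiral); CH3CN cis, N3 trans.

3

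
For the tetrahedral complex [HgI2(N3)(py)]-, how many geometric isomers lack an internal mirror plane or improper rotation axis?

In a tetrahedral complex all four positions are equivalent and every pair of ligands is adjacent — there is no cis/trans distinction.
Only one geometric arrangement is possible.

0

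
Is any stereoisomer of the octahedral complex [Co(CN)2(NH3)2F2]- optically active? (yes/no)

In an octahedral complex each vertex has one trans partner and four cis neighbours.
Systematic placement gives 5 geometric isomers: CN trans, NH3 trans, F trans; CN trans, NH3 cis, F cis; CN cis, NH3 trans, F cis; CN cis, NH3 cis, F cis (chiral); CN cis, NH3 cis, F trans.
One of these lacks any improper symmetry element and so occurs as an enantiomeric pair, giving 5 + 1 = 6 stereoisomers in total.

yes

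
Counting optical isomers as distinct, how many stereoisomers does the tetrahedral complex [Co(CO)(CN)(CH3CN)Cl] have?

2

All four vertices of a tetrahedron are equivalent and mutually adjacent, so cis/trans isomerism cannot arise.
Only one geometric arrangement is possible; it has no improper symmetry element, so it exists as a pair of enantiomers (2 stereoisomers).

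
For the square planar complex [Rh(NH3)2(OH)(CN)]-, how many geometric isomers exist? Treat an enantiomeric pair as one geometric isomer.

In a square planar complex each vertex has one trans partner and two cis neighbours.
Working through the distinct placements yields 2 geometric isomers: NH3 cis; NH3 trans.

2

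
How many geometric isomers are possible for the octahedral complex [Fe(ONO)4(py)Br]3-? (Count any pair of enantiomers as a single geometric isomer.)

In an octahedral complex each vertex has one trans partner and four cis neighbours.
Systematic placement gives 2 geometric isomers: py and Br mutually cis; py and Br mutually trans.

2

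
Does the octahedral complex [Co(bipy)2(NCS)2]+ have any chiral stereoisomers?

Each bipy is bidentate and must span two cis positions.
The distinct arrangements are (2 in all): NCS trans; NCS cis (chiral).
One of these lacks any improper symmetry element and so occurs as an enantiomeric pair, giving 2 + 1 = 3 stereoisomers in total.

yes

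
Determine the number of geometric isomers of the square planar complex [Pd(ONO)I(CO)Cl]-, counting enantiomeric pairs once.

3

In a square planar complex each vertex has one trans partner and two cis neighbours.
The distinct arrangements are (3 in all): (CO/I trans, Cl/ONO trans); (CO/ONO trans, Cl/I trans); (CO/Cl trans, I/ONO trans).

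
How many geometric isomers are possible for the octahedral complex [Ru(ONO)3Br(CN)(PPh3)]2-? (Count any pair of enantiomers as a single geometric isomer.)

4

The six octahedral sites form three mutually perpendicular trans pairs.
The distinct arrangements are (4 in all): ONO mer (3 arrangements); ONO fac (chiral).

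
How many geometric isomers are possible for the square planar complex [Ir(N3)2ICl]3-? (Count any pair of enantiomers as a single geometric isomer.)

A square has two trans pairs of vertices; adjacent vertices are cis.
Systematic placement gives 2 geometric isomers: N3 cis; N3 trans.

2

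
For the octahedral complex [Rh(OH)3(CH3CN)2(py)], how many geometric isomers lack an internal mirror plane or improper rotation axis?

The distinct arrangements are (3 in all): OH mer, CH3CN trans; OH fac, CH3CN cis; OH mer, CH3CN cis.
Each arrangement has an internal mirror plane or centre of symmetry, so none is chiral.

0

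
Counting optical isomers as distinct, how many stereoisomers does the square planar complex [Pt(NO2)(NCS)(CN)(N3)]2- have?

In a square planar complex each vertex has one trans partner and two cis neighbours.
Working through the distinct placements yields 3 geometric isomers: (CN/NCS trans, N3/NO2 trans); (CN/NO2 trans, N3/NCS trans); (CN/N3 trans, NCS/NO2 trans).
Each arrangement has an internal mirror plane or centre of symmetry, so none is chiral.

3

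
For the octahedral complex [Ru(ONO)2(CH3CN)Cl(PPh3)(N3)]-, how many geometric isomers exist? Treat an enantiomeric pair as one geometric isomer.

9

In an octahedral complex each vertex has one trans partner and four cis neighbours.
Exhaustive case analysis gives 9 geometric isomers.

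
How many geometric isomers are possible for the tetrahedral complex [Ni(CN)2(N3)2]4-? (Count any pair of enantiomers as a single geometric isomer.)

Only one geometric arrangement is possible.

1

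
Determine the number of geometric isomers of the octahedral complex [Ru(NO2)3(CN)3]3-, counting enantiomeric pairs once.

2

Working through the distinct placements yields 2 geometric isomers: NO2 mer; NO2 fac.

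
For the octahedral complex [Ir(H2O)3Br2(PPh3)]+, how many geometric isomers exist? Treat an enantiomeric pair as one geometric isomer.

3

The six octahedral sites form three mutually perpendicular trans pairs.
There are 3 geometric isomers: H2O mer, Br trans; H2O fac, Br cis; H2O mer, Br cis.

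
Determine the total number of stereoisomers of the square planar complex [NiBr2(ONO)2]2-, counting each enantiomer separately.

2

A square has two trans pairs of vertices; adjacent vertices are cis.
The distinct arrangements are (2 in all): Br cis; Br trans.
Each arrangement has an internal mirror plane or centre of symmetry, so none is chiral.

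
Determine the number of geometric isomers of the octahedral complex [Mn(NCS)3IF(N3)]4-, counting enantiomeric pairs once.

4

Systematic placement gives 4 geometric isomers: NCS mer (3 arrangements); NCS fac (chiral).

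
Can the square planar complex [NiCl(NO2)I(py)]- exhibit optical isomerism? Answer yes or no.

The distinct arrangements are (3 in all): (Cl/NO2 trans, I/py trans); (Cl/py trans, I/NO2 trans); (Cl/I trans, NO2/py trans).
Each arrangement has an internal mirror plane or centre of symmetry, so none is chiral.

no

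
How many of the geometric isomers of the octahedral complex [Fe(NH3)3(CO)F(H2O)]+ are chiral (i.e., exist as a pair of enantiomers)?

1

In an octahedral complex each vertex has one trans partner and four cis neighbours.
There are 4 geometric isomers: NH3 mer (3 arrangements); NH3 fac (chiral).
One of these lacks any improper symmetry element and so occurs as an enantiomeric pair, giving 4 + 1 = 5 stereoisomers in total.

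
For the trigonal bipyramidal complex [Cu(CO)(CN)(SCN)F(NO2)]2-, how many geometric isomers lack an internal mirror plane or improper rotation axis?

10

In a trigonal bipyramid the two axial positions differ from the three equatorial ones.
Exhaustive case analysis gives 10 geometric isomers.
Of these, 10 lack any improper symmetry element and so occur as enantiomeric pairs, giving 10 + 10 = 20 stereoisomers in total.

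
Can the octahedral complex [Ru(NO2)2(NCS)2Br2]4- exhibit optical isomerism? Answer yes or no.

An octahedron has six vertices in three trans pairs; every non-trans pair is cis.
Working through the distinct placements yields 5 geometric isomers: NO2 trans, NCS trans, Br trans; NO2 cis, NCS cis, Br trans; NO2 trans, NCS cis, Br cis; NO2 cis, NCS cis, Br cis (chiral); NO2 cis, NCS trans, Br cis.
One of these lacks any improper symmetry element and so occurs as an enantiomeric pair, giving 5 + 1 = 6 stereoisomers in total.

yes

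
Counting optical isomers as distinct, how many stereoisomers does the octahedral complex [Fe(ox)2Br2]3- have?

The six octahedral sites form three mutually perpendicular trans pairs.
Each ox is bidentate and must span two cis positions.
The distinct arrangements are (2 in all): Br trans; Br cis (chiral).
One of these lacks any improper symmetry element and so occurs as an enantiomeric pair, giving 2 + 1 = 3 stereoisomers in total.

3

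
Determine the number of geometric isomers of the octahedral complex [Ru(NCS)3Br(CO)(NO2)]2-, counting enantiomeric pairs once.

The six octahedral sites form three mutually perpendicular trans pairs.
Systematic placement gives 4 geometric isomers: NCS mer (3 arrangements); NCS fac (chiral).

4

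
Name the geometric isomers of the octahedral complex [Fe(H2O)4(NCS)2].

There are 2 geometric isomers: NCS trans; NCS cis.

cis and trans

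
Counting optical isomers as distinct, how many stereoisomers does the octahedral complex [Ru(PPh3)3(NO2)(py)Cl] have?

5

The six octahedral sites form three mutually perpendicular trans pairs.
There are 4 geometric isomers: PPh3 mer (3 arrangements); PPh3 fac (chiral).
One of these lacks any improper symmetry element and so occurs as an enantiomeric pair, giving 4 + 1 = 5 stereoisomers in total.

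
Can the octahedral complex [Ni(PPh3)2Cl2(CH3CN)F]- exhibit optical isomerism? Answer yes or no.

The six octahedral sites form three mutually perpendicular trans pairs.
There are 6 geometric isomers: PPh3 trans, Cl cis; PPh3 cis, Cl cis (3 arrangements, 2 chiral); PPh3 trans, Cl trans; PPh3 cis, Cl trans.
Of these, 2 lack any improper symmetry element and so occur as enantiomeric pairs, giving 6 + 2 = 8 stereoisomers in total.

yes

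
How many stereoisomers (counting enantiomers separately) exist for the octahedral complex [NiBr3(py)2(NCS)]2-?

3

There are 3 geometric isomers: Br mer, py trans; Br mer, py cis; Br fac, py cis.
Each arrangement has an internal mirror plane or centre of symmetry, so none is chiral.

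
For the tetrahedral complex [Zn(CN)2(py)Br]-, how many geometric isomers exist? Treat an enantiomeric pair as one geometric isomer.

In a tetrahedral complex all four positions are equivalent and every pair of ligands is adjacent — there is no cis/trans distinction.
Only one geometric arrangement is possible.

1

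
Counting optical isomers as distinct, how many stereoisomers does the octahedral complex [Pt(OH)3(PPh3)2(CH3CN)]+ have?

3

In an octahedral complex each vertex has one trans partner and four cis neighbours.
Working through the distinct placements yields 3 geometric isomers: OH mer, PPh3 trans; OH fac, PPh3 cis; OH mer, PPh3 cis.
Each arrangement has an internal mirror plane or centre of symmetry, so none is chiral.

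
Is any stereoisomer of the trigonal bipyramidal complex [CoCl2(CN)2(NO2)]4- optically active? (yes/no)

A trigonal bipyramid has two axial and three equatorial sites, which are chemically inequivalent.
Exhaustive case analysis gives 5 geometric isomers.
One of these lacks any improper symmetry element and so occurs as an enantiomeric pair, giving 5 + 1 = 6 stereoisomers in total.

yes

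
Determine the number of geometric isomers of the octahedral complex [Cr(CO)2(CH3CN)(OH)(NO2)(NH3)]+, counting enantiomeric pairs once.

9

In an octahedral complex each vertex has one trans partner and four cis neighbours.
Placing the ligands in turn and identifying arrangements related by rotation or reflection leaves 9 distinct geometric isomers.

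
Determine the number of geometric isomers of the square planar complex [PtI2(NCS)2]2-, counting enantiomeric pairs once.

In a square planar complex each vertex has one trans partner and two cis neighbours.
Systematic placement gives 2 geometric isomers: I cis; I trans.

2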